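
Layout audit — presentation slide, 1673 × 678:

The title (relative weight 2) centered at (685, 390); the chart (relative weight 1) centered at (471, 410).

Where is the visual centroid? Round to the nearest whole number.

Weights sum to 2 + 1 = 3.
x-moment: 2·685 + 1·471 = 1841; centroid 1841/3 ≈ 613.67.
y-moment: 2·390 + 1·410 = 1190; centroid 1190/3 ≈ 396.67.

(614, 397)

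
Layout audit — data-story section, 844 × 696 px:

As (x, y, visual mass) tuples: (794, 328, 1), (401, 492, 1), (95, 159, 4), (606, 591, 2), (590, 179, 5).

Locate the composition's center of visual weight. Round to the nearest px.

(441, 272)

Σw = 1 + 1 + 4 + 2 + 5 = 13.
x: (1·794 + 1·401 + 4·95 + 2·606 + 5·590) / 13 = 5737 / 13 ≈ 441.31
y: (1·328 + 1·492 + 4·159 + 2·591 + 5·179) / 13 = 3533 / 13 ≈ 271.77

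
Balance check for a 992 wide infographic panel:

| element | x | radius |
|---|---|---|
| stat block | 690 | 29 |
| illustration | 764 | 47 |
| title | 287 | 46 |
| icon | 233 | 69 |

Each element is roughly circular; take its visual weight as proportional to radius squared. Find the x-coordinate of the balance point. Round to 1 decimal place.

r² weights: stat block 29² = 841, illustration 47² = 2209, title 46² = 2116, icon 69² = 4761. Total = 9927.
Σw·x = 841·690 + 2209·764 + 2116·287 + 4761·233 = 3984571, so x̄ = 3984571/9927 ≈ 401.39.

x ≈ 401.4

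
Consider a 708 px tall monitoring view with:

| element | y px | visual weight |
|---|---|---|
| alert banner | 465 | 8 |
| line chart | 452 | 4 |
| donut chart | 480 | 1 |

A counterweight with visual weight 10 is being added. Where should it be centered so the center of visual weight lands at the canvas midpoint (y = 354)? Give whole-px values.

New total weight: (8 + 4 + 1) + 10 = 23.
Along y: (6008 + 10·y) / 23 = 354 (existing moment 8·465 + 4·452 + 1·480 = 6008) ⇒ y = (8142 − 6008) / 10 ≈ 213.40.

y ≈ 213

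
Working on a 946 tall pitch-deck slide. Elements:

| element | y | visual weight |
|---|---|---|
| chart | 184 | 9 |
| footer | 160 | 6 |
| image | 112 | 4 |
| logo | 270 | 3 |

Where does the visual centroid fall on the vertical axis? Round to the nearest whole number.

Weights sum to 9 + 6 + 4 + 3 = 22.
Σw·y = 9·184 + 6·160 + 4·112 + 3·270 = 3874, so ȳ = 3874/22 ≈ 176.09.

y ≈ 176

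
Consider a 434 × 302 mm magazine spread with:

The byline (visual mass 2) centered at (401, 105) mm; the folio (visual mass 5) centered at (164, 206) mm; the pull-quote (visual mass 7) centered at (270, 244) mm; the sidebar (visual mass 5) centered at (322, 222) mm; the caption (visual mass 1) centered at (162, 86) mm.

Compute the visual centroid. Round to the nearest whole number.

(264, 207)

Weights sum to 2 + 5 + 7 + 5 + 1 = 20.
x-moment: 2·401 + 5·164 + 7·270 + 5·322 + 1·162 = 5284; centroid 5284/20 ≈ 264.20.
y-moment: 2·105 + 5·206 + 7·244 + 5·222 + 1·86 = 4144; centroid 4144/20 ≈ 207.20.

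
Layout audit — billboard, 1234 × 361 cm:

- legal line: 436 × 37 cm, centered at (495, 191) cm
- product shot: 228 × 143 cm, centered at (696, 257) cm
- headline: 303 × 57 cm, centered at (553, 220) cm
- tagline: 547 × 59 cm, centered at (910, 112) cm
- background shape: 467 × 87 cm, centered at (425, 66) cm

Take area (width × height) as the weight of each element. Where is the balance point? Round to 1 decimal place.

Taking area as weight: legal line 436·37 = 16132, product shot 228·143 = 32604, headline 303·57 = 17271, tagline 547·59 = 32273, background shape 467·87 = 40629. Sum 138909.
x: (16132·495 + 32604·696 + 17271·553 + 32273·910 + 40629·425) / 138909 = 86864342 / 138909 ≈ 625.33
y: (16132·191 + 32604·257 + 17271·220 + 32273·112 + 40629·66) / 138909 = 21556150 / 138909 ≈ 155.18

(625.3, 155.2)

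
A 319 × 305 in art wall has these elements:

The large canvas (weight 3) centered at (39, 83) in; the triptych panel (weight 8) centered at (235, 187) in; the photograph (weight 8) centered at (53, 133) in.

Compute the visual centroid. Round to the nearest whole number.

Σw = 3 + 8 + 8 = 19.
x: (3·39 + 8·235 + 8·53) / 19 = 2421 / 19 ≈ 127.42
y: (3·83 + 8·187 + 8·133) / 19 = 2809 / 19 ≈ 147.84

(127, 148)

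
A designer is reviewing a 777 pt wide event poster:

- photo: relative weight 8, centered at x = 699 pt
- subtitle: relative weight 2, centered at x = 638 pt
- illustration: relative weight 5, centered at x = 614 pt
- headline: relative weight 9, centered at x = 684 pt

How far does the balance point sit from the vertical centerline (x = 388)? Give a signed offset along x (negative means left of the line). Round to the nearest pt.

≈ 283 pt

Weights sum to 8 + 2 + 5 + 9 = 24.
Σw·x = 8·699 + 2·638 + 5·614 + 9·684 = 16094, so x̄ = 16094/24 ≈ 670.58.
Against x = 388, that's 670.58 − 388 = 282.58.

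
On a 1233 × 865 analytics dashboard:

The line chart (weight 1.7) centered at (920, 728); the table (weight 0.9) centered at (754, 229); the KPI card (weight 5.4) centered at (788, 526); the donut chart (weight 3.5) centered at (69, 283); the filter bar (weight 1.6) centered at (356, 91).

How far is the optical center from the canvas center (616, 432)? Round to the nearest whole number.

Weights sum to 1.7 + 0.9 + 5.4 + 3.5 + 1.6 = 13.1.
Σw·x = 1.7·920 + 0.9·754 + 5.4·788 + 3.5·69 + 1.6·356 = 7308.9, so x̄ = 7308.9/13.1 ≈ 557.93.
Σw·y = 1.7·728 + 0.9·229 + 5.4·526 + 3.5·283 + 1.6·91 = 5420.2, so ȳ = 5420.2/13.1 ≈ 413.76.
Offset from (616, 432): Δx ≈ -58.07, Δy ≈ -18.24; distance = √(Δx² + Δy²) ≈ 60.87.

≈ 61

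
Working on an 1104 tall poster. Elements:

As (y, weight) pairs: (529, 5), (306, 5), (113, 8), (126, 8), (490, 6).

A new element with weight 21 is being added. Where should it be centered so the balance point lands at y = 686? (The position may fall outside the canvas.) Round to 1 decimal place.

With the new element, Σw becomes 5 + 5 + 8 + 8 + 6 + 21 = 53.
y: need Σw·y = 53·686 = 36358. Existing = 5·529 + 5·306 + 8·113 + 8·126 + 6·490 = 9027. Remainder 27331 / 21 ≈ 1301.48.

y ≈ 1301.5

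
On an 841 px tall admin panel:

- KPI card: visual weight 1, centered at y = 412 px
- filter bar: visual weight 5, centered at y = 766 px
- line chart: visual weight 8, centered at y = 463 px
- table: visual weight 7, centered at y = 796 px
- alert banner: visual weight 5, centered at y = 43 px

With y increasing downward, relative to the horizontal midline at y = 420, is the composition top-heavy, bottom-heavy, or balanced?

Weights sum to 1 + 5 + 8 + 7 + 5 = 26.
y: (1·412 + 5·766 + 8·463 + 7·796 + 5·43) / 26 = 13733 / 26 ≈ 528.19
Since 528.2 is below (larger y than) 420, the composition reads bottom-heavy.

bottom-heavy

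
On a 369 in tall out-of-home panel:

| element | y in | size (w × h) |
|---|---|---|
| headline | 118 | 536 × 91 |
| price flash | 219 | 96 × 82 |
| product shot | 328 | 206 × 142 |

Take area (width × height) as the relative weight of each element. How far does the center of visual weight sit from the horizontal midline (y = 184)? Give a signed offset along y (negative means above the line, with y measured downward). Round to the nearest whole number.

≈ 15 in

Taking area as weight: headline 536·91 = 48776, price flash 96·82 = 7872, product shot 206·142 = 29252. Sum 85900.
y-moment: 48776·118 + 7872·219 + 29252·328 = 17074192; centroid 17074192/85900 ≈ 198.77.
Difference: 198.77 − 184 ≈ 14.77.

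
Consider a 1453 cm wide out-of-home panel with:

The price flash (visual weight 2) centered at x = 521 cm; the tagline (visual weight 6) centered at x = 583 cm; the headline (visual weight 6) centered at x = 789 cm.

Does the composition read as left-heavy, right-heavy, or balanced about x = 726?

Σw = 2 + 6 + 6 = 14.
x-moment: 2·521 + 6·583 + 6·789 = 9274; centroid 9274/14 ≈ 662.43.
Since 662.4 is left of 726, the composition reads left-heavy.

left-heavy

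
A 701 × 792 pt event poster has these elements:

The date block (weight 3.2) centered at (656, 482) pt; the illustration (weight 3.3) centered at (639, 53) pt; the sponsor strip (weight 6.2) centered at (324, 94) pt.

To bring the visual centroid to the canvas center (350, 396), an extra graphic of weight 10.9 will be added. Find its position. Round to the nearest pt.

(187, 646)

New total weight: (3.2 + 3.3 + 6.2) + 10.9 = 23.6.
x: need Σw·x = 23.6·350 = 8260.0. Existing = 3.2·656 + 3.3·639 + 6.2·324 = 6216.7. Remainder 2043.3 / 10.9 ≈ 187.46.
y: need Σw·y = 23.6·396 = 9345.6. Existing = 3.2·482 + 3.3·53 + 6.2·94 = 2300.1. Remainder 7045.5 / 10.9 ≈ 646.38.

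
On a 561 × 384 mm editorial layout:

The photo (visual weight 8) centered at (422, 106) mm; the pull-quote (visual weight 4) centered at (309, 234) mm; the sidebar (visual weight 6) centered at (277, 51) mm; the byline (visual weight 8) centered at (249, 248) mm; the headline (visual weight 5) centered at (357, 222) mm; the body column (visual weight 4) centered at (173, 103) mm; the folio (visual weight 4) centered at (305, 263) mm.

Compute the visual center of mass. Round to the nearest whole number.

(307, 170)

Weights sum to 8 + 4 + 6 + 8 + 5 + 4 + 4 = 39.
x: moment 11963 / weight 39 ≈ 306.74
y: moment 6648 / weight 39 ≈ 170.46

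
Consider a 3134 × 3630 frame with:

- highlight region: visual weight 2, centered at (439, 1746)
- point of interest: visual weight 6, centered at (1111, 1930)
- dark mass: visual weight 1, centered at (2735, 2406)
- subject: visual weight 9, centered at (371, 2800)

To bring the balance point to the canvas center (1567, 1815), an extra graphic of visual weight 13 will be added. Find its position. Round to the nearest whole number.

(2689, 1045)

With the extra graphic, Σw becomes 2 + 6 + 1 + 9 + 13 = 31.
x: target moment 31×1567 = 48577; current 2·439 + 6·1111 + 1·2735 + 9·371 = 13618; the extra graphic supplies 34959, so x = 34959/13 ≈ 2689.15.
y: target moment 31×1815 = 56265; current 2·1746 + 6·1930 + 1·2406 + 9·2800 = 42678; the extra graphic supplies 13587, so y = 13587/13 ≈ 1045.15.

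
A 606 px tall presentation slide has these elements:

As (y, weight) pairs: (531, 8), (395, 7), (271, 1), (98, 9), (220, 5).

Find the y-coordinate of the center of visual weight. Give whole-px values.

y ≈ 309

Total weight = 8 + 7 + 1 + 9 + 5 = 30.
y-moment: 8·531 + 7·395 + 1·271 + 9·98 + 5·220 = 9266; centroid 9266/30 ≈ 308.87.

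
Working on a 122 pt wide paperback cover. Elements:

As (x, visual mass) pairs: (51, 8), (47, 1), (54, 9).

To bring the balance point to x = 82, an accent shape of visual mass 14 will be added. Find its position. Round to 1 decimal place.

x ≈ 120.2

With the accent shape, Σw becomes 8 + 1 + 9 + 14 = 32.
x: target moment 32×82 = 2624; current 8·51 + 1·47 + 9·54 = 941; the accent shape supplies 1683, so x = 1683/14 ≈ 120.21.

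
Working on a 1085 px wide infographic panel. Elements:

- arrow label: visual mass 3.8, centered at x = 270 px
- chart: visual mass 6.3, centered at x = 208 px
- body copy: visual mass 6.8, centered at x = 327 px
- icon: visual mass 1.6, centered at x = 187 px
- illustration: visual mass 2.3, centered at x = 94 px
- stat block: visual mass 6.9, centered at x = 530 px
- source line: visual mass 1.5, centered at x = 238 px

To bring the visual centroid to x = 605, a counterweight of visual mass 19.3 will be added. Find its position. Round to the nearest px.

x ≈ 1049

With the counterweight, Σw becomes 3.8 + 6.3 + 6.8 + 1.6 + 2.3 + 6.9 + 1.5 + 19.3 = 48.5.
x: target moment 48.5×605 = 29342.5; current 3.8·270 + 6.3·208 + 6.8·327 + 1.6·187 + 2.3·94 + 6.9·530 + 1.5·238 = 9089.4; the counterweight supplies 20253.1, so x = 20253.1/19.3 ≈ 1049.38.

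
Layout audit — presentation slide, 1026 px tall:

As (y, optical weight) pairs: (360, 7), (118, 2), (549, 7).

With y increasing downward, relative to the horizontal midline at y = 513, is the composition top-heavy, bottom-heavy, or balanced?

top-heavy

Σw = 7 + 2 + 7 = 16.
y-moment: 7·360 + 2·118 + 7·549 = 6599; centroid 6599/16 ≈ 412.44.
412.4 lies above (smaller y than) the midline 513, so the layout is top-heavy.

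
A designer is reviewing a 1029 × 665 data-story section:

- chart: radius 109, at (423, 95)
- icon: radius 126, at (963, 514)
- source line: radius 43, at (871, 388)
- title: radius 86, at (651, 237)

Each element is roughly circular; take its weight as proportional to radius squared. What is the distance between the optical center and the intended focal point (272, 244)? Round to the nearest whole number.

≈ 457

r² weights: chart 109² = 11881, icon 126² = 15876, source line 43² = 1849, title 86² = 7396. Total = 37002.
Σw·x = 11881·423 + 15876·963 + 1849·871 + 7396·651 = 26739526, so x̄ = 26739526/37002 ≈ 722.65.
Σw·y = 11881·95 + 15876·514 + 1849·388 + 7396·237 = 11759223, so ȳ = 11759223/37002 ≈ 317.80.
Relative to (272, 244): Δ = (450.65, 73.80); |Δ| = √(450.65² + 73.80²) ≈ 456.65.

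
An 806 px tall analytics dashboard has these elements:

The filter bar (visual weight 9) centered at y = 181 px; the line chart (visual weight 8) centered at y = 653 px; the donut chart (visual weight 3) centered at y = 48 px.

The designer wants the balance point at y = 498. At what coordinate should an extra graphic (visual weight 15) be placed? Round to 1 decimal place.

New total weight: (9 + 8 + 3) + 15 = 35.
Along y: (6997 + 15·y) / 35 = 498 (existing moment 9·181 + 8·653 + 3·48 = 6997) ⇒ y = (17430 − 6997) / 15 ≈ 695.53.

y ≈ 695.5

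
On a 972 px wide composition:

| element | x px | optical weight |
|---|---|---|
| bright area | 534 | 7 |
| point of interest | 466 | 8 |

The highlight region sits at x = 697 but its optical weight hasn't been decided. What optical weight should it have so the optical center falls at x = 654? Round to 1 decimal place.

w ≈ 54.5

Existing Σw = 15 (7 + 8); existing moment 7·534 + 8·466 = 7466.
Balance at x = 654 requires (7466 + w·697) / (15 + w) = 654.
Rearranging, w·(697 − 654) = 654·15 − 7466 = 2344, so w ≈ 2344/43 = 54.51.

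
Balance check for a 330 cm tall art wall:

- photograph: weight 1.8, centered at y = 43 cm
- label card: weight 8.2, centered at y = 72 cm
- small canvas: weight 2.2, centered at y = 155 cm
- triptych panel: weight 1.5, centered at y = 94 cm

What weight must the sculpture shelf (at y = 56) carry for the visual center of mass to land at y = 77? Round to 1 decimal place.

w ≈ 4.5

Known weights sum to 1.8 + 8.2 + 2.2 + 1.5 = 13.7; their moment is 1.8·43 + 8.2·72 + 2.2·155 + 1.5·94 = 1149.8.
Set Σw·y/Σw = 77: (1149.8 + 56w) = 77·(13.7 + w).
Rearranging, w·(56 − 77) = 77·13.7 − 1149.8 = -94.9, so w ≈ -94.9/-21 = 4.52.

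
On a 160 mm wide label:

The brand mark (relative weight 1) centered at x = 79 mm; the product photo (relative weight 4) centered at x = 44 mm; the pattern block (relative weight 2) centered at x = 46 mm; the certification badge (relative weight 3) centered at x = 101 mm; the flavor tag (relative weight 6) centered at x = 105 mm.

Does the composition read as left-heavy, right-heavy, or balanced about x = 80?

balanced

Weights sum to 1 + 4 + 2 + 3 + 6 = 16.
x-moment: 1·79 + 4·44 + 2·46 + 3·101 + 6·105 = 1280; centroid 1280/16 ≈ 80.00.
80.00 = 80 exactly: balanced.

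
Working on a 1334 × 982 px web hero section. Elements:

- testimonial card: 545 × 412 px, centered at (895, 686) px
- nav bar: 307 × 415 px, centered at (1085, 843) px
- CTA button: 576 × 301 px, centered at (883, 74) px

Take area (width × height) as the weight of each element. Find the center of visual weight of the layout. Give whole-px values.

Areas: testimonial card 545·412 = 224540, nav bar 307·415 = 127405, CTA button 576·301 = 173376. Total weight = 525321.
Σw·x = 224540·895 + 127405·1085 + 173376·883 = 492288733, so x̄ = 492288733/525321 ≈ 937.12.
Σw·y = 224540·686 + 127405·843 + 173376·74 = 274266679, so ȳ = 274266679/525321 ≈ 522.09.

(937, 522)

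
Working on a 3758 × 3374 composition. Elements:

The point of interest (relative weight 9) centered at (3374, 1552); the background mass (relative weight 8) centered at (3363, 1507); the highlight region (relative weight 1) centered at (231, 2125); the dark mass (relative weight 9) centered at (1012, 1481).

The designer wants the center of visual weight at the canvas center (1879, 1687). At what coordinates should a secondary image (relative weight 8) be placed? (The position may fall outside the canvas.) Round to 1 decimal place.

(-105.5, 2195.9)

After adding the secondary image, total weight = 9 + 8 + 1 + 9 + 8 = 35.
Along x: (66609 + 8·x) / 35 = 1879 (existing moment 9·3374 + 8·3363 + 1·231 + 9·1012 = 66609) ⇒ x = (65765 − 66609) / 8 ≈ -105.50.
Along y: (41478 + 8·y) / 35 = 1687 (existing moment 9·1552 + 8·1507 + 1·2125 + 9·1481 = 41478) ⇒ y = (59045 − 41478) / 8 ≈ 2195.88.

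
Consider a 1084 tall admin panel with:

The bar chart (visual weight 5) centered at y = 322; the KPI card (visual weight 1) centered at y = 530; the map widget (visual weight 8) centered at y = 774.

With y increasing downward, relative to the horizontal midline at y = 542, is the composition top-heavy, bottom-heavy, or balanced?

Total weight = 5 + 1 + 8 = 14.
y-moment: 5·322 + 1·530 + 8·774 = 8332; centroid 8332/14 ≈ 595.14.
Since 595.1 is below (larger y than) 542, the composition reads bottom-heavy.

bottom-heavy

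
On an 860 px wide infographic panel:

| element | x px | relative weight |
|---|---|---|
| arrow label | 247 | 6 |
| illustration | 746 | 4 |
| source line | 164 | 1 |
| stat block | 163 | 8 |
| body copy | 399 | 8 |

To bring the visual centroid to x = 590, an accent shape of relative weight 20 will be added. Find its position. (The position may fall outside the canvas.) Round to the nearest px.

x ≈ 930

After adding the accent shape, total weight = 6 + 4 + 1 + 8 + 8 + 20 = 47.
x: need Σw·x = 47·590 = 27730. Existing = 6·247 + 4·746 + 1·164 + 8·163 + 8·399 = 9126. Remainder 18604 / 20 ≈ 930.20.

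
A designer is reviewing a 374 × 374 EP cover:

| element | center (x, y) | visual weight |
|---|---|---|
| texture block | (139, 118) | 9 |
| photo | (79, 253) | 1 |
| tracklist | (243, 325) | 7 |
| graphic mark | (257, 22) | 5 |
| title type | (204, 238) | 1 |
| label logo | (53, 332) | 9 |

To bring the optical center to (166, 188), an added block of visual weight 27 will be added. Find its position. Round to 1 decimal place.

(177.7, 154.3)

With the added block, Σw becomes 9 + 1 + 7 + 5 + 1 + 9 + 27 = 59.
Along x: (4997 + 27·x) / 59 = 166 (existing moment 9·139 + 1·79 + 7·243 + 5·257 + 1·204 + 9·53 = 4997) ⇒ x = (9794 − 4997) / 27 ≈ 177.67.
Along y: (6926 + 27·y) / 59 = 188 (existing moment 9·118 + 1·253 + 7·325 + 5·22 + 1·238 + 9·332 = 6926) ⇒ y = (11092 − 6926) / 27 ≈ 154.30.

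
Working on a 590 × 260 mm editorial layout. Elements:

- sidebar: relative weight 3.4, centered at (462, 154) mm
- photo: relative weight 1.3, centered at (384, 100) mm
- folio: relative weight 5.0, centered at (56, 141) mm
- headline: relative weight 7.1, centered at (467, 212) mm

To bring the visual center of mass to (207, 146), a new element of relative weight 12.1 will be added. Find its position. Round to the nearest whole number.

(26, 112)

After adding the new element, total weight = 3.4 + 1.3 + 5.0 + 7.1 + 12.1 = 28.9.
x: target moment 28.9×207 = 5982.3; current 3.4·462 + 1.3·384 + 5.0·56 + 7.1·467 = 5665.7; the new element supplies 316.6, so x = 316.6/12.1 ≈ 26.17.
y: target moment 28.9×146 = 4219.4; current 3.4·154 + 1.3·100 + 5.0·141 + 7.1·212 = 2863.8; the new element supplies 1355.6, so y = 1355.6/12.1 ≈ 112.03.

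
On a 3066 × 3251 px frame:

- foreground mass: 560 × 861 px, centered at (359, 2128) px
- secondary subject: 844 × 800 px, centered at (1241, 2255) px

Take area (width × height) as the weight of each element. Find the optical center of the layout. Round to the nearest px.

(874, 2202)

Taking area as weight: foreground mass 560·861 = 482160, secondary subject 844·800 = 675200. Sum 1157360.
x-moment: 482160·359 + 675200·1241 = 1011018640; centroid 1011018640/1157360 ≈ 873.56.
y-moment: 482160·2128 + 675200·2255 = 2548612480; centroid 2548612480/1157360 ≈ 2202.09.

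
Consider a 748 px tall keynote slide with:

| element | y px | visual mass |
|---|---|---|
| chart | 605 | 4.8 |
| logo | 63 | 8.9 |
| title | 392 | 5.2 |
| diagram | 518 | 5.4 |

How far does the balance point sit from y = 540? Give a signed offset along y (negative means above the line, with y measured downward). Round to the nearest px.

≈ -198 px

Total weight = 4.8 + 8.9 + 5.2 + 5.4 = 24.3.
Σw·y = 4.8·605 + 8.9·63 + 5.2·392 + 5.4·518 = 8300.3, so ȳ = 8300.3/24.3 ≈ 341.58.
Against y = 540, that's 341.58 − 540 = -198.42.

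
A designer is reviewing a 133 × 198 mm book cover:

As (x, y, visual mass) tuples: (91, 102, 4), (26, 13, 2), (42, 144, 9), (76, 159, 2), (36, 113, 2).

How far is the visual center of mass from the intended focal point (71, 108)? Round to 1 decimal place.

Σw = 4 + 2 + 9 + 2 + 2 = 19.
Σw·x = 4·91 + 2·26 + 9·42 + 2·76 + 2·36 = 1018, so x̄ = 1018/19 ≈ 53.58.
Σw·y = 4·102 + 2·13 + 9·144 + 2·159 + 2·113 = 2274, so ȳ = 2274/19 ≈ 119.68.
From (71, 108): dx = -17.42, dy = 11.68, so the distance is √(dx²+dy²) ≈ 20.98.

≈ 21.0 mm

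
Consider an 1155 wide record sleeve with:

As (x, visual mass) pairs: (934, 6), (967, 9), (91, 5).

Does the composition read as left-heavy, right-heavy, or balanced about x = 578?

Σw = 6 + 9 + 5 = 20.
Σw·x = 6·934 + 9·967 + 5·91 = 14762, so x̄ = 14762/20 ≈ 738.10.
738.1 vs midline 578 → right-heavy.

right-heavy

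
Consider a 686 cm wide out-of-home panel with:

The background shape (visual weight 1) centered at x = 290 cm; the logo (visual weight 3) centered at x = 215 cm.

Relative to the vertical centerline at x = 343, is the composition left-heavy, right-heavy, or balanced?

Weights sum to 1 + 3 = 4.
x-moment: 1·290 + 3·215 = 935; centroid 935/4 ≈ 233.75.
Since 233.8 is left of 343, the composition reads left-heavy.

left-heavy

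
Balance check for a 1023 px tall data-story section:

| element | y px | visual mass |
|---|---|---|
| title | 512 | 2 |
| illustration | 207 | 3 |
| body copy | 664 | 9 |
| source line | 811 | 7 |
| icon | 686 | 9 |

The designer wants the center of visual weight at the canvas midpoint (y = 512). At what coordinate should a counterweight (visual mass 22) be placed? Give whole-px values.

After adding the counterweight, total weight = 2 + 3 + 9 + 7 + 9 + 22 = 52.
y: need Σw·y = 52·512 = 26624. Existing = 2·512 + 3·207 + 9·664 + 7·811 + 9·686 = 19472. Remainder 7152 / 22 ≈ 325.09.

y ≈ 325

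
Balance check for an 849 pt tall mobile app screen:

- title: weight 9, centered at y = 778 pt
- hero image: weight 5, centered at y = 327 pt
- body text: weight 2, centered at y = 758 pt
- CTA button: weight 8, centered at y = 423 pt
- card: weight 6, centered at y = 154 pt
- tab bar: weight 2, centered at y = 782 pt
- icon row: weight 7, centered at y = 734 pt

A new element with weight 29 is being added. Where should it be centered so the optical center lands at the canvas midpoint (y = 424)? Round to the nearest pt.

New total weight: (9 + 5 + 2 + 8 + 6 + 2 + 7) + 29 = 68.
Along y: (21163 + 29·y) / 68 = 424 (existing moment 9·778 + 5·327 + 2·758 + 8·423 + 6·154 + 2·782 + 7·734 = 21163) ⇒ y = (28832 − 21163) / 29 ≈ 264.45.

y ≈ 264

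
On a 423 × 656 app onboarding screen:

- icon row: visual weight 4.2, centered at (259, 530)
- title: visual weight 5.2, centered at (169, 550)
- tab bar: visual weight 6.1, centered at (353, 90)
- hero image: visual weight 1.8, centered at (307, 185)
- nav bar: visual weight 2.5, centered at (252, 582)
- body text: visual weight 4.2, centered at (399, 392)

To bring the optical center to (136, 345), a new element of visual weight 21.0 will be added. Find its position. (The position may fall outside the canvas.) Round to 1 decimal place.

New total weight: (4.2 + 5.2 + 6.1 + 1.8 + 2.5 + 4.2) + 21.0 = 45.0.
x: target moment 45.0×136 = 6120.0; current 4.2·259 + 5.2·169 + 6.1·353 + 1.8·307 + 2.5·252 + 4.2·399 = 6978.3; the new element supplies -858.3, so x = -858.3/21.0 ≈ -40.87.
y: target moment 45.0×345 = 15525.0; current 4.2·530 + 5.2·550 + 6.1·90 + 1.8·185 + 2.5·582 + 4.2·392 = 9069.4; the new element supplies 6455.6, so y = 6455.6/21.0 ≈ 307.41.

(-40.9, 307.4)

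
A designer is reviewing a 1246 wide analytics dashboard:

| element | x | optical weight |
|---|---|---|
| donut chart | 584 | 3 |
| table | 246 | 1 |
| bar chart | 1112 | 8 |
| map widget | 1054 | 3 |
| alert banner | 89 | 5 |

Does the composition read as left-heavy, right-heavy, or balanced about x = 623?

right-heavy

Weights sum to 3 + 1 + 8 + 3 + 5 = 20.
Σw·x = 3·584 + 1·246 + 8·1112 + 3·1054 + 5·89 = 14501, so x̄ = 14501/20 ≈ 725.05.
725.0 lies right of the midline 623, so the layout is right-heavy.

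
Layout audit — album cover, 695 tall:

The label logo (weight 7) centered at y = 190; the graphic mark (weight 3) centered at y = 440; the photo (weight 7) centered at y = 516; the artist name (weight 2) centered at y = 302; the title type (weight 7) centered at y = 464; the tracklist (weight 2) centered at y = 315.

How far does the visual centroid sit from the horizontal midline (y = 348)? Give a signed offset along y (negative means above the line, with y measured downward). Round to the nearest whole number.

Σw = 7 + 3 + 7 + 2 + 7 + 2 = 28.
Σw·y = 10744; ȳ = 10744/28 ≈ 383.71.
Offset from y = 348: 383.71 − 348 ≈ 35.71.

≈ 36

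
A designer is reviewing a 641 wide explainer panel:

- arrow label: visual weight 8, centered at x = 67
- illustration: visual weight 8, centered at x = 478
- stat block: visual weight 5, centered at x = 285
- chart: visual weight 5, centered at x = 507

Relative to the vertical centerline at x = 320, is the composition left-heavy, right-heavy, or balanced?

balanced

Total weight = 8 + 8 + 5 + 5 = 26.
Σw·x = 8·67 + 8·478 + 5·285 + 5·507 = 8320, so x̄ = 8320/26 ≈ 320.00.
The centroid 320.00 matches the midline at 320, so the layout is balanced.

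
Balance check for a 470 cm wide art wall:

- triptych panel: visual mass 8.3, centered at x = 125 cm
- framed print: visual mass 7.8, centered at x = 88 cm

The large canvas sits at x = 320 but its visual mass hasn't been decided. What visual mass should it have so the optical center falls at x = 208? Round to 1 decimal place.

Existing Σw = 16.1 (8.3 + 7.8); existing moment 8.3·125 + 7.8·88 = 1723.9.
For the centroid to hit 208: (1723.9 + w·320) / (16.1 + w) = 208.
Solving: w = (208·16.1 − 1723.9) / (320 − 208) = 1624.9 / 112 ≈ 14.51.

w ≈ 14.5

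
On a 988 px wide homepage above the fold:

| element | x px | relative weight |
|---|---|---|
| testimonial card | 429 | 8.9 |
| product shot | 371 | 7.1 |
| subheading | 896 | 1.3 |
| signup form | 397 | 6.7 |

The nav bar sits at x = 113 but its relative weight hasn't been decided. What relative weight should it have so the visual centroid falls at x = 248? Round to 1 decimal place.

w ≈ 32.0

Fixed elements: Σw = 8.9 + 7.1 + 1.3 + 6.7 = 24.0, Σw·x = 8.9·429 + 7.1·371 + 1.3·896 + 6.7·397 = 10276.9.
Set Σw·x/Σw = 248: (10276.9 + 113w) = 248·(24.0 + w).
Solving: w = (248·24.0 − 10276.9) / (113 − 248) = -4324.9 / -135 ≈ 32.04.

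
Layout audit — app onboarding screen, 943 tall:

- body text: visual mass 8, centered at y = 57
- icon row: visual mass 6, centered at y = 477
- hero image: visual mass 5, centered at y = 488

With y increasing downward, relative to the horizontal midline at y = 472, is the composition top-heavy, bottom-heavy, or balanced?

top-heavy

Weights sum to 8 + 6 + 5 = 19.
y: (8·57 + 6·477 + 5·488) / 19 = 5758 / 19 ≈ 303.05
Since 303.1 is above (smaller y than) 472, the composition reads top-heavy.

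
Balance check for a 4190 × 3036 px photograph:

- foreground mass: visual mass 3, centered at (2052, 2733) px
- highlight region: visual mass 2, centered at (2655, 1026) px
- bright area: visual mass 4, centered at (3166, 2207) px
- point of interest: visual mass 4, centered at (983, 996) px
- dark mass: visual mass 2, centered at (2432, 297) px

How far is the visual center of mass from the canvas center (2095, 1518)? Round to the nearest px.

≈ 116 px

Weights sum to 3 + 2 + 4 + 4 + 2 = 15.
x: (3·2052 + 2·2655 + 4·3166 + 4·983 + 2·2432) / 15 = 32926 / 15 ≈ 2195.07
y: (3·2733 + 2·1026 + 4·2207 + 4·996 + 2·297) / 15 = 23657 / 15 ≈ 1577.13
From (2095, 1518): dx = 100.07, dy = 59.13, so the distance is √(dx²+dy²) ≈ 116.23.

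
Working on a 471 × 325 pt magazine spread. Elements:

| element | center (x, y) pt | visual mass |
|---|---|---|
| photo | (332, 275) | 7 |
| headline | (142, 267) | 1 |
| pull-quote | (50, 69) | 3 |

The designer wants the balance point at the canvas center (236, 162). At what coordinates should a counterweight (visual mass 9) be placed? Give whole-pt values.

(234, 93)

After adding the counterweight, total weight = 7 + 1 + 3 + 9 = 20.
Along x: (2616 + 9·x) / 20 = 236 (existing moment 7·332 + 1·142 + 3·50 = 2616) ⇒ x = (4720 − 2616) / 9 ≈ 233.78.
Along y: (2399 + 9·y) / 20 = 162 (existing moment 7·275 + 1·267 + 3·69 = 2399) ⇒ y = (3240 − 2399) / 9 ≈ 93.44.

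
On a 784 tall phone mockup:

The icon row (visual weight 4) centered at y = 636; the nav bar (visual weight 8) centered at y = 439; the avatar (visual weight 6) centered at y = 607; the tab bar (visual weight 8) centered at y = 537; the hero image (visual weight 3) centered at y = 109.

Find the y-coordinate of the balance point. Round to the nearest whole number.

Total weight = 4 + 8 + 6 + 8 + 3 = 29.
y: (4·636 + 8·439 + 6·607 + 8·537 + 3·109) / 29 = 14321 / 29 ≈ 493.83

y ≈ 494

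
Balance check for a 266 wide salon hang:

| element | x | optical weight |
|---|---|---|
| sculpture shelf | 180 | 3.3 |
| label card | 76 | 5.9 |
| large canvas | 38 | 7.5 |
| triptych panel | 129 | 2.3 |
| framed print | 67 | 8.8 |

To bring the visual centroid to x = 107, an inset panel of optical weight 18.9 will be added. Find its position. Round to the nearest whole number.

x ≈ 147

With the inset panel, Σw becomes 3.3 + 5.9 + 7.5 + 2.3 + 8.8 + 18.9 = 46.7.
x: need Σw·x = 46.7·107 = 4996.9. Existing = 3.3·180 + 5.9·76 + 7.5·38 + 2.3·129 + 8.8·67 = 2213.7. Remainder 2783.2 / 18.9 ≈ 147.26.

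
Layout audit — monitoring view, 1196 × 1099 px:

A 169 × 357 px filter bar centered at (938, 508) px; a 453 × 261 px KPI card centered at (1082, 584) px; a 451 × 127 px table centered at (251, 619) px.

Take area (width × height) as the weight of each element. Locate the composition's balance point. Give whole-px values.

(843, 573)

Taking area as weight: filter bar 169·357 = 60333, KPI card 453·261 = 118233, table 451·127 = 57277. Sum 235843.
x: (60333·938 + 118233·1082 + 57277·251) / 235843 = 198896987 / 235843 ≈ 843.34
y: (60333·508 + 118233·584 + 57277·619) / 235843 = 135151699 / 235843 ≈ 573.06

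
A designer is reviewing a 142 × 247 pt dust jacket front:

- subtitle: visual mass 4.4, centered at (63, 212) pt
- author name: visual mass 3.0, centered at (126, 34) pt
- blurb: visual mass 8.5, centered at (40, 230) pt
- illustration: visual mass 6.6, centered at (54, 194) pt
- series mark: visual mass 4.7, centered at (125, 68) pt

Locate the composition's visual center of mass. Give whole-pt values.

Total weight = 4.4 + 3.0 + 8.5 + 6.6 + 4.7 = 27.2.
Σw·x = 4.4·63 + 3.0·126 + 8.5·40 + 6.6·54 + 4.7·125 = 1939.1, so x̄ = 1939.1/27.2 ≈ 71.29.
Σw·y = 4.4·212 + 3.0·34 + 8.5·230 + 6.6·194 + 4.7·68 = 4589.8, so ȳ = 4589.8/27.2 ≈ 168.74.

(71, 169)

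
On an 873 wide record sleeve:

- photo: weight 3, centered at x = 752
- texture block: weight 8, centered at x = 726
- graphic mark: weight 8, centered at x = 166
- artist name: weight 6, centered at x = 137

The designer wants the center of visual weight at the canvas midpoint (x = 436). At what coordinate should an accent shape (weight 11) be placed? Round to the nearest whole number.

x ≈ 498

After adding the accent shape, total weight = 3 + 8 + 8 + 6 + 11 = 36.
Along x: (10214 + 11·x) / 36 = 436 (existing moment 3·752 + 8·726 + 8·166 + 6·137 = 10214) ⇒ x = (15696 − 10214) / 11 ≈ 498.36.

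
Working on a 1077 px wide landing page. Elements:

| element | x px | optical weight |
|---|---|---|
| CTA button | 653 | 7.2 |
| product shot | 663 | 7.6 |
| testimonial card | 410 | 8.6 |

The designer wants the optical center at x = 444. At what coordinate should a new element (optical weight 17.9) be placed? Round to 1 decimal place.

x ≈ 283.3

New total weight: (7.2 + 7.6 + 8.6) + 17.9 = 41.3.
x: need Σw·x = 41.3·444 = 18337.2. Existing = 7.2·653 + 7.6·663 + 8.6·410 = 13266.4. Remainder 5070.8 / 17.9 ≈ 283.28.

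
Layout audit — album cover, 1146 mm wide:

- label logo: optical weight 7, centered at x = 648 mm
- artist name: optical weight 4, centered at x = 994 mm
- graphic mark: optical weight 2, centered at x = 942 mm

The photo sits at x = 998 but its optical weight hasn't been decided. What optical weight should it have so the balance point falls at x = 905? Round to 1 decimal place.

w ≈ 14.7

Known weights sum to 7 + 4 + 2 = 13; their moment is 7·648 + 4·994 + 2·942 = 10396.
Balance at x = 905 requires (10396 + w·998) / (13 + w) = 905.
Solving: w = (905·13 − 10396) / (998 − 905) = 1369 / 93 ≈ 14.72.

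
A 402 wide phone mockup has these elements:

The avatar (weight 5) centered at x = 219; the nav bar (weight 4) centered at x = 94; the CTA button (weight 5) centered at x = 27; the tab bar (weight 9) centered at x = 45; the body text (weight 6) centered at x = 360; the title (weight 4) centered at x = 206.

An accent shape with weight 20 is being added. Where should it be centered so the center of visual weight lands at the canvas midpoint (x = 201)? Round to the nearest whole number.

New total weight: (5 + 4 + 5 + 9 + 6 + 4) + 20 = 53.
x: need Σw·x = 53·201 = 10653. Existing = 5·219 + 4·94 + 5·27 + 9·45 + 6·360 + 4·206 = 4995. Remainder 5658 / 20 ≈ 282.90.

x ≈ 283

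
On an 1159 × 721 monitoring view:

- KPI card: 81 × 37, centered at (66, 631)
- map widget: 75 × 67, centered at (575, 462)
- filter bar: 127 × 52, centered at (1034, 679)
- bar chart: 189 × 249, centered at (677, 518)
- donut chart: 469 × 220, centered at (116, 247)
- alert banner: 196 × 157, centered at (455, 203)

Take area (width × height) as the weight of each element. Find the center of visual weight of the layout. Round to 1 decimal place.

(346.3, 331.3)

Taking area as weight: KPI card 81·37 = 2997, map widget 75·67 = 5025, filter bar 127·52 = 6604, bar chart 189·249 = 47061, donut chart 469·220 = 103180, alert banner 196·157 = 30772. Sum 195639.
Σw·x = 2997·66 + 5025·575 + 6604·1034 + 47061·677 + 103180·116 + 30772·455 = 67746150, so x̄ = 67746150/195639 ≈ 346.28.
Σw·y = 2997·631 + 5025·462 + 6604·679 + 47061·518 + 103180·247 + 30772·203 = 64806547, so ȳ = 64806547/195639 ≈ 331.26.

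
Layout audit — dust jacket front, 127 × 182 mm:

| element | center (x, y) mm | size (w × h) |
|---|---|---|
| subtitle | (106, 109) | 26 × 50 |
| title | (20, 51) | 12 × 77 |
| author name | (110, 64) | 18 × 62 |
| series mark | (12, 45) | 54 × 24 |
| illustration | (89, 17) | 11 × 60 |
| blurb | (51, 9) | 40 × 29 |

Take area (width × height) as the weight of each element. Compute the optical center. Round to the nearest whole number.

Areas → weights: subtitle 26·50 = 1300, title 12·77 = 924, author name 18·62 = 1116, series mark 54·24 = 1296, illustration 11·60 = 660, blurb 40·29 = 1160; Σw = 6456.
x: moment 412492 / weight 6456 ≈ 63.89
Σw·y = 340228; ȳ = 340228/6456 ≈ 52.70.

(64, 53)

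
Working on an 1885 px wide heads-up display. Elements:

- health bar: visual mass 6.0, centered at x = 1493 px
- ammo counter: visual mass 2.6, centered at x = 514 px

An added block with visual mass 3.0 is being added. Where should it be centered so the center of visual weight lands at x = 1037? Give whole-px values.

x ≈ 578

New total weight: (6.0 + 2.6) + 3.0 = 11.6.
x: need Σw·x = 11.6·1037 = 12029.2. Existing = 6.0·1493 + 2.6·514 = 10294.4. Remainder 1734.8 / 3.0 ≈ 578.27.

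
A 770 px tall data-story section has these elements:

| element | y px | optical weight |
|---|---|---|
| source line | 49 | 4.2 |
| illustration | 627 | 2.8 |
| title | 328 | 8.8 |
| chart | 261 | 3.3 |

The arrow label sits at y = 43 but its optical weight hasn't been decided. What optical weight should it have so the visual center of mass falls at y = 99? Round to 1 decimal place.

Fixed elements: Σw = 4.2 + 2.8 + 8.8 + 3.3 = 19.1, Σw·y = 4.2·49 + 2.8·627 + 8.8·328 + 3.3·261 = 5709.1.
For the centroid to hit 99: (5709.1 + w·43) / (19.1 + w) = 99.
Solving: w = (99·19.1 − 5709.1) / (43 − 99) = -3818.2 / -56 ≈ 68.18.

w ≈ 68.2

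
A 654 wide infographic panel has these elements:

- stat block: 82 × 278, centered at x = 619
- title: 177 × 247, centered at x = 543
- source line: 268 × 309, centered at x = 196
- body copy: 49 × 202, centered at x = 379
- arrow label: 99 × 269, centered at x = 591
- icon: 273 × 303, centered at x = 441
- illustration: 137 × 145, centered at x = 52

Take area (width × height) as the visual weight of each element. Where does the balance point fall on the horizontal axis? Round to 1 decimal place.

x ≈ 385.1

Taking area as weight: stat block 82·278 = 22796, title 177·247 = 43719, source line 268·309 = 82812, body copy 49·202 = 9898, arrow label 99·269 = 26631, icon 273·303 = 82719, illustration 137·145 = 19865. Sum 288440.
x: moment 111083615 / weight 288440 ≈ 385.12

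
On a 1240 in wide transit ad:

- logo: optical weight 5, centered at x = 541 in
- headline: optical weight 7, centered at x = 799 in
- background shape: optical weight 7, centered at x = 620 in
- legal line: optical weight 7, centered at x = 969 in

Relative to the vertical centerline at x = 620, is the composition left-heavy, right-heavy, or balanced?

right-heavy

Σw = 5 + 7 + 7 + 7 = 26.
Σw·x = 5·541 + 7·799 + 7·620 + 7·969 = 19421, so x̄ = 19421/26 ≈ 746.96.
747.0 lies right of the midline 620, so the layout is right-heavy.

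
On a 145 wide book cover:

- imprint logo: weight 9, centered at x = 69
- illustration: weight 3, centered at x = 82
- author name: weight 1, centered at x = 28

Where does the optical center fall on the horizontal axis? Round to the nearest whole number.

Σw = 9 + 3 + 1 = 13.
x: (9·69 + 3·82 + 1·28) / 13 = 895 / 13 ≈ 68.85

x ≈ 69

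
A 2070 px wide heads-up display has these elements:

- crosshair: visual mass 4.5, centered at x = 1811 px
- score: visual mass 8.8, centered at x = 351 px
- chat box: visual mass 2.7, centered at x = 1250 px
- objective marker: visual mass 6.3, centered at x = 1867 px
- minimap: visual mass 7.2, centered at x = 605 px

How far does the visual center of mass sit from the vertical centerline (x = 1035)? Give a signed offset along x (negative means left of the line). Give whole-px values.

≈ 7 px

Total weight = 4.5 + 8.8 + 2.7 + 6.3 + 7.2 = 29.5.
x: (4.5·1811 + 8.8·351 + 2.7·1250 + 6.3·1867 + 7.2·605) / 29.5 = 30731.4 / 29.5 ≈ 1041.74
Against x = 1035, that's 1041.74 − 1035 = 6.74.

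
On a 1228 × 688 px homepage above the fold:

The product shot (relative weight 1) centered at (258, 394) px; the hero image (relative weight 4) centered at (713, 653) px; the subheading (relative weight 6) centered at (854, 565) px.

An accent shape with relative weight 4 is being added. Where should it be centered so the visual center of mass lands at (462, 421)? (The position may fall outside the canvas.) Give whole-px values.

(-326, -20)

New total weight: (1 + 4 + 6) + 4 = 15.
x: need Σw·x = 15·462 = 6930. Existing = 1·258 + 4·713 + 6·854 = 8234. Remainder -1304 / 4 ≈ -326.00.
y: need Σw·y = 15·421 = 6315. Existing = 1·394 + 4·653 + 6·565 = 6396. Remainder -81 / 4 ≈ -20.25.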